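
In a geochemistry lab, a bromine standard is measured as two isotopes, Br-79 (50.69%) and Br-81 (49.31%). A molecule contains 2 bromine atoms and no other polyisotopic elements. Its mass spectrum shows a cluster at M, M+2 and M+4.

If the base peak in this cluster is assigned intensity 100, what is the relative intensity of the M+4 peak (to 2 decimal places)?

Term probabilities: M 0.2569, M+2 0.4999, M+4 0.2431. Base peak = M+2.
P(M+2) = C(2,1) × 0.5069^1 × 0.4931^1 = 2 × 0.5069 × 0.4931 = 0.499905 (base)
P(M+4) = C(2,2) × 0.5069^0 × 0.4931^2 = 1 × 1.0000 × 0.24314761 = 0.243148
Relative intensity = 0.243148 / 0.499905 × 100 = 48.64

48.64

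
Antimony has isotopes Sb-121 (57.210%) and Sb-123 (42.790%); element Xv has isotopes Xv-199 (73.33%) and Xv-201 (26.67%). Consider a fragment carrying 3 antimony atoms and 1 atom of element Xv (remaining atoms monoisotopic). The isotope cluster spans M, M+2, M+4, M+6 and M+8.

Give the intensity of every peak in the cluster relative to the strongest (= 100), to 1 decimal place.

38.4 : 100.0 : 95.7 : 39.5 : 5.8

Antimony pattern (n=3): 0.18724742 : 0.42015297 : 0.3142518 : 0.07834781
Element Xv pattern (n=1): 0.7333 : 0.2667
Convolve the two distributions (both contribute in 2-u steps):
  M: 0.18724742×0.7333 = 0.137309
  M+2: 0.18724742×0.2667 + 0.42015297×0.7333 = 0.358037
  M+4: 0.42015297×0.2667 + 0.3142518×0.7333 = 0.342496
  M+6: 0.3142518×0.2667 + 0.07834781×0.7333 = 0.141263
  M+8: 0.07834781×0.2667 = 0.020895
Scale to base peak (0.358037) = 100: 38.4 : 100.0 : 95.7 : 39.5 : 5.8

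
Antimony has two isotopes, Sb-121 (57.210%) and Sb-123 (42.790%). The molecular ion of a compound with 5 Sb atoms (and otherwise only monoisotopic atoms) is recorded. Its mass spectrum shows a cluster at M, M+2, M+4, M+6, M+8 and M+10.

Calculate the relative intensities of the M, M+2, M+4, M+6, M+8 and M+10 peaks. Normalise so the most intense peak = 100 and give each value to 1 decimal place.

The 5 Sb atoms are independent, so intensities follow the terms of (0.57210 + 0.42790)^5.
P(M) = 0.57210^5 = 0.061286
P(M+2) = 5 × 0.57210^4 × 0.42790^1 = 0.229192
P(M+4) = 10 × 0.57210^3 × 0.42790^2 = 0.342847
P(M+6) = 10 × 0.57210^2 × 0.42790^3 = 0.256431
P(M+8) = 5 × 0.57210^1 × 0.42790^4 = 0.095898
P(M+10) = 0.42790^5 = 0.014345
The M+4 peak is largest (0.342847); scaling to 100 gives 17.9 : 66.8 : 100.0 : 74.8 : 28.0 : 4.2.

17.9 : 66.8 : 100.0 : 74.8 : 28.0 : 4.2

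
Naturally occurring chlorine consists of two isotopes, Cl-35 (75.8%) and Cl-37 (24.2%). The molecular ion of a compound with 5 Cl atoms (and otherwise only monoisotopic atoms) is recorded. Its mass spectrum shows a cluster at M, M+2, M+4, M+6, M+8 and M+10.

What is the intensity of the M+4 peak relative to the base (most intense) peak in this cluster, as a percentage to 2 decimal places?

63.85%

(0.758 + 0.242)^5 gives M 0.2502, M+2 0.3994, M+4 0.2551, M+6 0.0814, M+8 0.0130, M+10 0.0008; the largest is M+2.
P(M+2) = C(5,1) × 0.758^4 × 0.242^1 = 5 × 0.33012379 × 0.2420 = 0.399450 (base)
P(M+4) = C(5,2) × 0.758^3 × 0.242^2 = 10 × 0.43551951 × 0.058564 = 0.255058
Relative intensity = 0.255058 / 0.399450 × 100 = 63.85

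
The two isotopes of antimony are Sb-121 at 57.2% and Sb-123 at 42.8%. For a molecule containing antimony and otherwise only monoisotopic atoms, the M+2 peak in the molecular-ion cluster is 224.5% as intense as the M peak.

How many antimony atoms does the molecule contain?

3

For n independent Sb atoms, I(M+2)/I(M) = n · (abundance Sb-123) / (abundance Sb-121) = n · 0.428/0.572.
n = 2.245 × 0.572/0.428 = 3.00 ≈ 3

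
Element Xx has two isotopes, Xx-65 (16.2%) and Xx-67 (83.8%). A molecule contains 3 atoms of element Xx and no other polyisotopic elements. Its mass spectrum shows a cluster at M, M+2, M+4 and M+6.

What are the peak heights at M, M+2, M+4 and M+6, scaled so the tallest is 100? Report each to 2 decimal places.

0.72 : 11.21 : 58.00 : 100.00

Expanding (0.162 + 0.838)^3:
P(M) = 0.162^3 = 0.004252
P(M+2) = 3 × 0.162^2 × 0.838^1 = 0.065977
P(M+4) = 3 × 0.162^1 × 0.838^2 = 0.341291
P(M+6) = 0.838^3 = 0.588480
The M+6 peak is largest (0.588480); scaling to 100 gives 0.72 : 11.21 : 58.00 : 100.00.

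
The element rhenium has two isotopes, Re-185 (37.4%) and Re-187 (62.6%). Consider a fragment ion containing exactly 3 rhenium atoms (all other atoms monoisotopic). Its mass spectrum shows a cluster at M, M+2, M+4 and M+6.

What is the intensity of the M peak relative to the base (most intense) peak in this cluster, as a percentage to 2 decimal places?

(0.374 + 0.626)^3 gives M 0.0523, M+2 0.2627, M+4 0.4397, M+6 0.2453; the largest is M+4.
P(M+4) = C(3,2) × 0.374^1 × 0.626^2 = 3 × 0.3740 × 0.391876 = 0.439685 (base)
P(M) = C(3,0) × 0.374^3 × 0.626^0 = 1 × 0.05231362 × 1.0000 = 0.052314
Relative intensity = 0.052314 / 0.439685 × 100 = 11.90

11.90%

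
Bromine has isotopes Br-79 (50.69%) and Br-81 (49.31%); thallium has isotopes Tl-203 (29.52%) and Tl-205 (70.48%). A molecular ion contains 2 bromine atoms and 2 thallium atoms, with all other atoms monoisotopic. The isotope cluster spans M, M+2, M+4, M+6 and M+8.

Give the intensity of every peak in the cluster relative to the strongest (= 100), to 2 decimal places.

6.27 : 42.17 : 100.00 : 97.94 : 33.85

Bromine pattern (n=2): 0.25694761 : 0.49990478 : 0.24314761
Thallium pattern (n=2): 0.08714304 : 0.41611392 : 0.49674304
Convolve the two distributions (both contribute in 2-u steps):
  M: 0.25694761×0.08714304 = 0.022391
  M+2: 0.25694761×0.41611392 + 0.49990478×0.08714304 = 0.150483
  M+4: 0.25694761×0.49674304 + 0.49990478×0.41611392 + 0.24314761×0.08714304 = 0.356843
  M+6: 0.49990478×0.49674304 + 0.24314761×0.41611392 = 0.349501
  M+8: 0.24314761×0.49674304 = 0.120782
Scale to base peak (0.356843) = 100: 6.27 : 42.17 : 100.00 : 97.94 : 33.85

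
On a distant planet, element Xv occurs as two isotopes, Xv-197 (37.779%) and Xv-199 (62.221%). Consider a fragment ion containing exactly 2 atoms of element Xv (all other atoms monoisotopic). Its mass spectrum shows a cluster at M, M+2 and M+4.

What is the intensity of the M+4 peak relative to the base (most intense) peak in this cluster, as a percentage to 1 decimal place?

82.3%

Term probabilities: M 0.1427, M+2 0.4701, M+4 0.3871. Base peak = M+2.
P(M+2) = C(2,1) × 0.37779^1 × 0.62221^1 = 2 × 0.37779 × 0.62221 = 0.470129 (base)
P(M+4) = C(2,2) × 0.37779^0 × 0.62221^2 = 1 × 1.0000 × 0.38714528 = 0.387145
Relative intensity = 0.387145 / 0.470129 × 100 = 82.3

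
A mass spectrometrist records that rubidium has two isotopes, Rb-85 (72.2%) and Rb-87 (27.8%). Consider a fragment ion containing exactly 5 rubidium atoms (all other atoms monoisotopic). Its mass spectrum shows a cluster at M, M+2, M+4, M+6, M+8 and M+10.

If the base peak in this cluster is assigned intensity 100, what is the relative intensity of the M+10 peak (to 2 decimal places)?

0.44

(0.722 + 0.278)^5 gives M 0.1962, M+2 0.3777, M+4 0.2909, M+6 0.1120, M+8 0.0216, M+10 0.0017; the largest is M+2.
P(M+2) = C(5,1) × 0.722^4 × 0.278^1 = 5 × 0.27173701 × 0.2780 = 0.377714 (base)
P(M+10) = C(5,5) × 0.722^0 × 0.278^5 = 1 × 1.0000 × 0.00166044 = 0.001660
Relative intensity = 0.001660 / 0.377714 × 100 = 0.44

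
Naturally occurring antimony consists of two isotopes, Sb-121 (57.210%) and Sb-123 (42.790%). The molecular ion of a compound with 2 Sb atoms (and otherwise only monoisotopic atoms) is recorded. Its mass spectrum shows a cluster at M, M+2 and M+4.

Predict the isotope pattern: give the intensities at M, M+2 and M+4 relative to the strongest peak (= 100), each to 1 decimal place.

The 2 Sb atoms are independent, so intensities follow the terms of (0.57210 + 0.42790)^2.
P(M) = 0.57210^2 = 0.327298
P(M+2) = 2 × 0.57210^1 × 0.42790^1 = 0.489603
P(M+4) = 0.42790^2 = 0.183098
The M+2 peak is largest (0.489603); scaling to 100 gives 66.8 : 100.0 : 37.4.

66.8 : 100.0 : 37.4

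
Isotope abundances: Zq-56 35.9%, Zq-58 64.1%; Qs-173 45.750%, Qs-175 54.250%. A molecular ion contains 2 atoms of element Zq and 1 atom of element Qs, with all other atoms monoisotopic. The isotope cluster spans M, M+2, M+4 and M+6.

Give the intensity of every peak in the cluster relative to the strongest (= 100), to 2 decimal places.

Element Zq pattern (n=2): 0.128881 : 0.460238 : 0.410881
Element Qs pattern (n=1): 0.4575 : 0.5425
Convolve the two distributions (both contribute in 2-u steps):
  M: 0.128881×0.4575 = 0.058963
  M+2: 0.128881×0.5425 + 0.460238×0.4575 = 0.280477
  M+4: 0.460238×0.5425 + 0.410881×0.4575 = 0.437657
  M+6: 0.410881×0.5425 = 0.222903
Scale to base peak (0.437657) = 100: 13.47 : 64.09 : 100.00 : 50.93

13.47 : 64.09 : 100.00 : 50.93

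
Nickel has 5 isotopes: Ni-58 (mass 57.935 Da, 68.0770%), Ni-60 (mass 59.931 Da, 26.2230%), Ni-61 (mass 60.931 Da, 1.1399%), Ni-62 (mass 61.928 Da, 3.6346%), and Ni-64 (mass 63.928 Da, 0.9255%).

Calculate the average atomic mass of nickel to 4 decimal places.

58.6932 Da

Weight each isotope mass by its fractional abundance: 0.680770 × 57.935 + 0.262230 × 59.931 + 0.011399 × 60.931 + 0.036346 × 61.928 + 0.009255 × 63.928
= 39.44041 + 15.71571 + 0.69455 + 2.25084 + 0.59165 = 58.69316 Da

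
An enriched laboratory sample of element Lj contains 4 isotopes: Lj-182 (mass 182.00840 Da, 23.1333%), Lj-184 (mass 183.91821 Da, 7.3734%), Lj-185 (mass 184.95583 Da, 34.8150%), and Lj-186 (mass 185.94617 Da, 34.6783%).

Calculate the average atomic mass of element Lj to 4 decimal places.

184.5409 Da

Ar = Σ fᵢ·mᵢ = 0.231333 × 182.00840 + 0.073734 × 183.91821 + 0.348150 × 184.95583 + 0.346783 × 185.94617
= 42.104549 + 13.561025 + 64.392372 + 64.482971 = 184.540917 Da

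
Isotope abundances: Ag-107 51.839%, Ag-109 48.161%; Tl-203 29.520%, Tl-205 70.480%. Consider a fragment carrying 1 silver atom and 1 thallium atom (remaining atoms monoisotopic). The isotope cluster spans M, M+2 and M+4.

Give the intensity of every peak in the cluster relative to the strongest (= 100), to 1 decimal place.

Silver pattern (n=1): 0.51839 : 0.48161
Thallium pattern (n=1): 0.2952 : 0.7048
Convolve the two distributions (both contribute in 2-u steps):
  M: 0.51839×0.2952 = 0.153029
  M+2: 0.51839×0.7048 + 0.48161×0.2952 = 0.507533
  M+4: 0.48161×0.7048 = 0.339439
Scale to base peak (0.507533) = 100: 30.2 : 100.0 : 66.9

30.2 : 100.0 : 66.9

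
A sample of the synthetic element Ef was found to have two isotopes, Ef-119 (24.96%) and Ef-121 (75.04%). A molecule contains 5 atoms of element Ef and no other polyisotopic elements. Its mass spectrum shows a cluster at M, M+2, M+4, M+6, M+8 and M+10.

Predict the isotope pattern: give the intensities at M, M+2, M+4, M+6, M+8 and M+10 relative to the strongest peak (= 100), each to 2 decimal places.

Expanding (0.2496 + 0.7504)^5:
P(M) = 0.2496^5 = 0.000969
P(M+2) = 5 × 0.2496^4 × 0.7504^1 = 0.014563
P(M+4) = 10 × 0.2496^3 × 0.7504^2 = 0.087563
P(M+6) = 10 × 0.2496^2 × 0.7504^3 = 0.263250
P(M+8) = 5 × 0.2496^1 × 0.7504^4 = 0.395718
P(M+10) = 0.7504^5 = 0.237938
The M+8 peak is largest (0.395718); scaling to 100 gives 0.24 : 3.68 : 22.13 : 66.52 : 100.00 : 60.13.

0.24 : 3.68 : 22.13 : 66.52 : 100.00 : 60.13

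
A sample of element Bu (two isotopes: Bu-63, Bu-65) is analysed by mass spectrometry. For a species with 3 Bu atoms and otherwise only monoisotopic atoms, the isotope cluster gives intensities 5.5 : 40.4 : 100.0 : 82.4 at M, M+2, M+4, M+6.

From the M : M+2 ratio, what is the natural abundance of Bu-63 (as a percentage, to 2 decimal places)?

29.00%

Write p for the Bu-63 fraction. I(M+2)/I(M) = [C(3,1)·p^2·(1−p)] / p^3 = 3·(1−p)/p = 40.4/5.5 = 7.3455
(1−p)/p = 7.3455/3 = 2.4485  ⇒  p = 1/(1 + 2.4485) = 0.2900
Bu-63: 29.00%, Bu-65: 71.00%.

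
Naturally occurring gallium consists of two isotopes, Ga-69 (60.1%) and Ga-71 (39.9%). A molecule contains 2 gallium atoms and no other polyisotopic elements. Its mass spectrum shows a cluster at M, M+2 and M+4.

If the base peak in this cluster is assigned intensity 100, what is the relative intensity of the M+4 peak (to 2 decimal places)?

33.19

(0.601 + 0.399)^2 gives M 0.3612, M+2 0.4796, M+4 0.1592; the largest is M+2.
P(M+2) = C(2,1) × 0.601^1 × 0.399^1 = 2 × 0.6010 × 0.3990 = 0.479598 (base)
P(M+4) = C(2,2) × 0.601^0 × 0.399^2 = 1 × 1.0000 × 0.159201 = 0.159201
Relative intensity = 0.159201 / 0.479598 × 100 = 33.19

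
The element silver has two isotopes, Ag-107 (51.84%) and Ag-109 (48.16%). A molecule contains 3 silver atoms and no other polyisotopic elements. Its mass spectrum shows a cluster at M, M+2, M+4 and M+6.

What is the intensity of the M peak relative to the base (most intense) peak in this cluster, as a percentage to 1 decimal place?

(0.5184 + 0.4816)^3 gives M 0.1393, M+2 0.3883, M+4 0.3607, M+6 0.1117; the largest is M+2.
P(M+2) = C(3,1) × 0.5184^2 × 0.4816^1 = 3 × 0.26873856 × 0.4816 = 0.388273 (base)
P(M) = C(3,0) × 0.5184^3 × 0.4816^0 = 1 × 0.13931407 × 1.0000 = 0.139314
Relative intensity = 0.139314 / 0.388273 × 100 = 35.9

35.9%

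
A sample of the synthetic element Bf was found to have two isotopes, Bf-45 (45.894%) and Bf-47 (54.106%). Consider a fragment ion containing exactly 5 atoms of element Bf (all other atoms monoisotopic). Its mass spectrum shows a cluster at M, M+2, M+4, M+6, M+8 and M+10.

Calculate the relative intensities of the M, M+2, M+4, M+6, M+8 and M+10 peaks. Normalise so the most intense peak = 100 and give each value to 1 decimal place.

The 5 Bf atoms are independent, so intensities follow the terms of (0.45894 + 0.54106)^5.
P(M) = 0.45894^5 = 0.020360
P(M+2) = 5 × 0.45894^4 × 0.54106^1 = 0.120016
P(M+4) = 10 × 0.45894^3 × 0.54106^2 = 0.282982
P(M+6) = 10 × 0.45894^2 × 0.54106^3 = 0.333617
P(M+8) = 5 × 0.45894^1 × 0.54106^4 = 0.196656
P(M+10) = 0.54106^5 = 0.046369
The M+6 peak is largest (0.333617); scaling to 100 gives 6.1 : 36.0 : 84.8 : 100.0 : 58.9 : 13.9.

6.1 : 36.0 : 84.8 : 100.0 : 58.9 : 13.9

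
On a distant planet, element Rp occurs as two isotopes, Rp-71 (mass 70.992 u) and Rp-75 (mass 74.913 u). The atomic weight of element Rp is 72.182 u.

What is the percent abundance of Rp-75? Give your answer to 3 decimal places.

30.349%

Writing the weighted mean with unknown fraction x of Rp-71:
70.992·x + 74.913·(1 − x) = 72.182
(70.992 − 74.913)·x = 72.182 − 74.913
x = -2.731 / -3.921 = 0.69651 → 69.651% Rp-71, 30.349% Rp-75.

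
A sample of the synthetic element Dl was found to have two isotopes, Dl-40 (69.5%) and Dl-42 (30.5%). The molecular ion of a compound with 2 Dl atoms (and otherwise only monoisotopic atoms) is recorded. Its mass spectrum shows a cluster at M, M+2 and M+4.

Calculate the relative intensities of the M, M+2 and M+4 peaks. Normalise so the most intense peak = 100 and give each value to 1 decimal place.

Expanding (0.695 + 0.305)^2:
P(M) = 0.695^2 = 0.483025
P(M+2) = 2 × 0.695^1 × 0.305^1 = 0.423950
P(M+4) = 0.305^2 = 0.093025
The M peak is largest (0.483025); scaling to 100 gives 100.0 : 87.8 : 19.3.

100.0 : 87.8 : 19.3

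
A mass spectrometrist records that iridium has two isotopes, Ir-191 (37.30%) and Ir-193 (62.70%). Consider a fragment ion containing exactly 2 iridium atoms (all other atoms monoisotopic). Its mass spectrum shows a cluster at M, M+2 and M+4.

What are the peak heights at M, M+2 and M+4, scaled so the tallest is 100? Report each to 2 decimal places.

Expanding (0.3730 + 0.6270)^2:
P(M) = 0.3730^2 = 0.139129
P(M+2) = 2 × 0.3730^1 × 0.6270^1 = 0.467742
P(M+4) = 0.6270^2 = 0.393129
The M+2 peak is largest (0.467742); scaling to 100 gives 29.74 : 100.00 : 84.05.

29.74 : 100.00 : 84.05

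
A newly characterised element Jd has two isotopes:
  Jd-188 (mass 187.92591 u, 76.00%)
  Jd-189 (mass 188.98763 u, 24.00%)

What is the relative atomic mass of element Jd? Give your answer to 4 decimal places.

188.1807 u

Weight each isotope mass by its fractional abundance: 0.7600 × 187.92591 + 0.2400 × 188.98763
= 142.823692 + 45.357031 = 188.180723 u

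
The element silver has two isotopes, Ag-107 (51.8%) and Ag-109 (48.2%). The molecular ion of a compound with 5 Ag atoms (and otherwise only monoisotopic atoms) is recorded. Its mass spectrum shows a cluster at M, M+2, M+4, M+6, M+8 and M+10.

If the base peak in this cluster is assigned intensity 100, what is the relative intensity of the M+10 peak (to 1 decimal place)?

Term probabilities: M 0.0373, M+2 0.1735, M+4 0.3229, M+6 0.3005, M+8 0.1398, M+10 0.0260. Base peak = M+4.
P(M+4) = C(5,2) × 0.518^3 × 0.482^2 = 10 × 0.13899183 × 0.232324 = 0.322911 (base)
P(M+10) = C(5,5) × 0.518^0 × 0.482^5 = 1 × 1.0000 × 0.02601568 = 0.026016
Relative intensity = 0.026016 / 0.322911 × 100 = 8.1

8.1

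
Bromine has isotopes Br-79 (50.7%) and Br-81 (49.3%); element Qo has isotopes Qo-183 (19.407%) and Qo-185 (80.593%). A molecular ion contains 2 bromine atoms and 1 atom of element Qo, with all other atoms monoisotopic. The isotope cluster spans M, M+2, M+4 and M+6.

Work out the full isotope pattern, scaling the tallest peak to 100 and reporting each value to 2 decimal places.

Bromine pattern (n=2): 0.257049 : 0.499902 : 0.243049
Element Qo pattern (n=1): 0.19407 : 0.80593
Convolve the two distributions (both contribute in 2-u steps):
  M: 0.257049×0.19407 = 0.049885
  M+2: 0.257049×0.80593 + 0.499902×0.19407 = 0.304179
  M+4: 0.499902×0.80593 + 0.243049×0.19407 = 0.450055
  M+6: 0.243049×0.80593 = 0.195880
Scale to base peak (0.450055) = 100: 11.08 : 67.59 : 100.00 : 43.52

11.08 : 67.59 : 100.00 : 43.52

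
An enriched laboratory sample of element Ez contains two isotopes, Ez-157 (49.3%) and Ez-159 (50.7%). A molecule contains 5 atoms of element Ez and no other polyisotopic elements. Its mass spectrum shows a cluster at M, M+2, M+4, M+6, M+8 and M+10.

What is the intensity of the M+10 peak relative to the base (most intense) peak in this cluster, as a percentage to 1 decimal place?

10.6%

(0.493 + 0.507)^5 gives M 0.0291, M+2 0.1497, M+4 0.3080, M+6 0.3168, M+8 0.1629, M+10 0.0335; the largest is M+6.
P(M+6) = C(5,3) × 0.493^2 × 0.507^3 = 10 × 0.243049 × 0.13032384 = 0.316751 (base)
P(M+10) = C(5,5) × 0.493^0 × 0.507^5 = 1 × 1.0000 × 0.03349961 = 0.033500
Relative intensity = 0.033500 / 0.316751 × 100 = 10.6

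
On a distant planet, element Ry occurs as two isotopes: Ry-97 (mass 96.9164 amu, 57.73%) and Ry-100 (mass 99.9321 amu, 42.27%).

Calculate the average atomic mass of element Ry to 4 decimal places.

The abundance-weighted mean is 0.5773 × 96.9164 + 0.4227 × 99.9321
= 55.94984 + 42.24130 = 98.19114 amu

98.1911 amu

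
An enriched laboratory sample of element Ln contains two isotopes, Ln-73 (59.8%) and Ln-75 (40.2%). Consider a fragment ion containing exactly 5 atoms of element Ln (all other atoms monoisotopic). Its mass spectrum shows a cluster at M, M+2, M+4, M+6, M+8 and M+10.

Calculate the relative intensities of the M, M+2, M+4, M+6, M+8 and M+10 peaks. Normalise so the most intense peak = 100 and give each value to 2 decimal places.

22.13 : 74.38 : 100.00 : 67.22 : 22.60 : 3.04

Each Ln atom is independently Ln-73 (p = 0.598) or Ln-75 (q = 0.402); the cluster is the binomial expansion (p + q)^5.
P(M) = 0.598^5 = 0.076473
P(M+2) = 5 × 0.598^4 × 0.402^1 = 0.257040
P(M+4) = 10 × 0.598^3 × 0.402^2 = 0.345586
P(M+6) = 10 × 0.598^2 × 0.402^3 = 0.232317
P(M+8) = 5 × 0.598^1 × 0.402^4 = 0.078086
P(M+10) = 0.402^5 = 0.010499
The M+4 peak is largest (0.345586); scaling to 100 gives 22.13 : 74.38 : 100.00 : 67.22 : 22.60 : 3.04.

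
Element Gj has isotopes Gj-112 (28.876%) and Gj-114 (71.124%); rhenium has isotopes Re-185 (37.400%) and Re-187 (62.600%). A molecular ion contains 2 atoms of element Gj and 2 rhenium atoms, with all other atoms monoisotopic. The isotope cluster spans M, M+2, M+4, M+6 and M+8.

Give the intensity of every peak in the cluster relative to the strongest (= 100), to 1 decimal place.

2.9 : 24.3 : 74.3 : 100.0 : 49.8

Element Gj pattern (n=2): 0.08338234 : 0.41075532 : 0.50586234
Rhenium pattern (n=2): 0.139876 : 0.468248 : 0.391876
Convolve the two distributions (both contribute in 2-u steps):
  M: 0.08338234×0.139876 = 0.011663
  M+2: 0.08338234×0.468248 + 0.41075532×0.139876 = 0.096498
  M+4: 0.08338234×0.391876 + 0.41075532×0.468248 + 0.50586234×0.139876 = 0.295769
  M+6: 0.41075532×0.391876 + 0.50586234×0.468248 = 0.397834
  M+8: 0.50586234×0.391876 = 0.198235
Scale to base peak (0.397834) = 100: 2.9 : 24.3 : 74.3 : 100.0 : 49.8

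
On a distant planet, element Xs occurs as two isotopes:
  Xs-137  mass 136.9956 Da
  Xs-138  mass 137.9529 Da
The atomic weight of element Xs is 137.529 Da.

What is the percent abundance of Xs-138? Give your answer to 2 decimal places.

Let x be the fractional abundance of Xs-137; then Xs-138 has abundance 1 − x.
136.9956·x + 137.9529·(1 − x) = 137.529
(136.9956 − 137.9529)·x = 137.529 − 137.9529
x = -0.4239 / -0.9573 = 0.44281 → 44.28% Xs-137, 55.72% Xs-138.

55.72%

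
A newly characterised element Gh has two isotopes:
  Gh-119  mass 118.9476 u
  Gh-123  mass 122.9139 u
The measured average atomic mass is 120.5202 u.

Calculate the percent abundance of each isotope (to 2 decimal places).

Let x be the fractional abundance of Gh-119; then Gh-123 has abundance 1 − x.
118.9476·x + 122.9139·(1 − x) = 120.5202
(118.9476 − 122.9139)·x = 120.5202 − 122.9139
x = -2.3937 / -3.9663 = 0.60351 → 60.35% Gh-119, 39.65% Gh-123.

Gh-119: 60.35%, Gh-123: 39.65%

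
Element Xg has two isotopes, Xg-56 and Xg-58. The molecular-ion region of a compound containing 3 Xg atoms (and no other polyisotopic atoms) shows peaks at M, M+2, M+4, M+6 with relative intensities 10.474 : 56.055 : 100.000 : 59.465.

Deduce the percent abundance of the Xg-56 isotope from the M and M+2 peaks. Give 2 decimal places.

Let p = fractional abundance of Xg-56. I(M+2)/I(M) = [C(3,1)·p^2·(1−p)] / p^3 = 3·(1−p)/p = 56.055/10.474 = 5.3518
(1−p)/p = 5.3518/3 = 1.7839  ⇒  p = 1/(1 + 1.7839) = 0.3592
Xg-56: 35.92%, Xg-58: 64.08%.

35.92%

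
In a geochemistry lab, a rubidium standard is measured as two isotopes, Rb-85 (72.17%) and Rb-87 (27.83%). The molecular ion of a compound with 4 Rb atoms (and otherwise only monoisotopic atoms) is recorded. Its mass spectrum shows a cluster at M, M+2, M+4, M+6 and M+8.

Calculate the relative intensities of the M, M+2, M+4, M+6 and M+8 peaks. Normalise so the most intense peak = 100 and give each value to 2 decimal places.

64.83 : 100.00 : 57.84 : 14.87 : 1.43

Each Rb atom is independently Rb-85 (p = 0.7217) or Rb-87 (q = 0.2783); the cluster is the binomial expansion (p + q)^4.
P(M) = 0.7217^4 = 0.271286
P(M+2) = 4 × 0.7217^3 × 0.2783^1 = 0.418450
P(M+4) = 6 × 0.7217^2 × 0.2783^2 = 0.242042
P(M+6) = 4 × 0.7217^1 × 0.2783^3 = 0.062224
P(M+8) = 0.2783^4 = 0.005999
The M+2 peak is largest (0.418450); scaling to 100 gives 64.83 : 100.00 : 57.84 : 14.87 : 1.43.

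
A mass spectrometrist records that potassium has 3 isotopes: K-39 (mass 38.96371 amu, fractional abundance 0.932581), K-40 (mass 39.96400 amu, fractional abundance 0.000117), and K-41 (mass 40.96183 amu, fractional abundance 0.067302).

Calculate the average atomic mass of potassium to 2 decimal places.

39.10 amu

Weight each isotope mass by its fractional abundance: 0.932581 × 38.96371 + 0.000117 × 39.96400 + 0.067302 × 40.96183
= 36.336816 + 0.004676 + 2.756813 = 39.098305 amu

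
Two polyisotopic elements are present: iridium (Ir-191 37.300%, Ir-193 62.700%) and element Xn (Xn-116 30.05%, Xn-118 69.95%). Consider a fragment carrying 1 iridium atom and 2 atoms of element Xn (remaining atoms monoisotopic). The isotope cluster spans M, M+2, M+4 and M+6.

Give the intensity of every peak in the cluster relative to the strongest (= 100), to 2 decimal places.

7.55 : 47.84 : 100.00 : 68.77

Iridium pattern (n=1): 0.3730 : 0.6270
Element Xn pattern (n=2): 0.09030025 : 0.4203995 : 0.48930025
Convolve the two distributions (both contribute in 2-u steps):
  M: 0.3730×0.09030025 = 0.033682
  M+2: 0.3730×0.4203995 + 0.6270×0.09030025 = 0.213427
  M+4: 0.3730×0.48930025 + 0.6270×0.4203995 = 0.446099
  M+6: 0.6270×0.48930025 = 0.306791
Scale to base peak (0.446099) = 100: 7.55 : 47.84 : 100.00 : 68.77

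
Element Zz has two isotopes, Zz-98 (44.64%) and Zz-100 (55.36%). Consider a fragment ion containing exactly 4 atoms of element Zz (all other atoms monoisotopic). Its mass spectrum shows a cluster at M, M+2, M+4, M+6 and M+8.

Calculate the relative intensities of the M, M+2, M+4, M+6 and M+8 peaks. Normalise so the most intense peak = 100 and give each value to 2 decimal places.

The 4 Zz atoms are independent, so intensities follow the terms of (0.4464 + 0.5536)^4.
P(M) = 0.4464^4 = 0.039710
P(M+2) = 4 × 0.4464^3 × 0.5536^1 = 0.196983
P(M+4) = 6 × 0.4464^2 × 0.5536^2 = 0.366431
P(M+6) = 4 × 0.4464^1 × 0.5536^3 = 0.302951
P(M+8) = 0.5536^4 = 0.093926
The M+4 peak is largest (0.366431); scaling to 100 gives 10.84 : 53.76 : 100.00 : 82.68 : 25.63.

10.84 : 53.76 : 100.00 : 82.68 : 25.63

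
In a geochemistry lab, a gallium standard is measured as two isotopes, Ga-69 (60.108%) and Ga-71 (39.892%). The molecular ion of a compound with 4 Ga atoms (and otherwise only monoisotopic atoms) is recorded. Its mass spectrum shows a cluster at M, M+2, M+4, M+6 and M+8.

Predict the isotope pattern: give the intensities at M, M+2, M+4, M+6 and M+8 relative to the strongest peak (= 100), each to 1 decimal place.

Each Ga atom is independently Ga-69 (p = 0.60108) or Ga-71 (q = 0.39892); the cluster is the binomial expansion (p + q)^4.
P(M) = 0.60108^4 = 0.130536
P(M+2) = 4 × 0.60108^3 × 0.39892^1 = 0.346531
P(M+4) = 6 × 0.60108^2 × 0.39892^2 = 0.344975
P(M+6) = 4 × 0.60108^1 × 0.39892^3 = 0.152633
P(M+8) = 0.39892^4 = 0.025325
The M+2 peak is largest (0.346531); scaling to 100 gives 37.7 : 100.0 : 99.6 : 44.0 : 7.3.

37.7 : 100.0 : 99.6 : 44.0 : 7.3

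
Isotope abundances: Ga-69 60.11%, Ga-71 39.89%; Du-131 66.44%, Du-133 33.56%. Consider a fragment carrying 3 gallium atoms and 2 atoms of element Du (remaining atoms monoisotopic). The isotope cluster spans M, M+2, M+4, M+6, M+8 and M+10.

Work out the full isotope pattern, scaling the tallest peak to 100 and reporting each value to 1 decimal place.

Gallium pattern (n=3): 0.21719018 : 0.43239309 : 0.28694328 : 0.06347345
Element Du pattern (n=2): 0.44142736 : 0.44594528 : 0.11262736
Convolve the two distributions (both contribute in 2-u steps):
  M: 0.21719018×0.44142736 = 0.095874
  M+2: 0.21719018×0.44594528 + 0.43239309×0.44142736 = 0.287725
  M+4: 0.21719018×0.11262736 + 0.43239309×0.44594528 + 0.28694328×0.44142736 = 0.343950
  M+6: 0.43239309×0.11262736 + 0.28694328×0.44594528 + 0.06347345×0.44142736 = 0.204679
  M+8: 0.28694328×0.11262736 + 0.06347345×0.44594528 = 0.060623
  M+10: 0.06347345×0.11262736 = 0.007149
Scale to base peak (0.343950) = 100: 27.9 : 83.7 : 100.0 : 59.5 : 17.6 : 2.1

27.9 : 83.7 : 100.0 : 59.5 : 17.6 : 2.1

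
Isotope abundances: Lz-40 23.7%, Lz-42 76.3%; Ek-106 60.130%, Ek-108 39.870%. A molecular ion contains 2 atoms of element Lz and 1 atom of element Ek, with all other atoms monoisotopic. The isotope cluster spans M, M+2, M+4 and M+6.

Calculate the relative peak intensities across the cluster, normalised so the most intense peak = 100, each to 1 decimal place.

6.8 : 48.5 : 100.0 : 47.0

Element Lz pattern (n=2): 0.056169 : 0.361662 : 0.582169
Element Ek pattern (n=1): 0.6013 : 0.3987
Convolve the two distributions (both contribute in 2-u steps):
  M: 0.056169×0.6013 = 0.033774
  M+2: 0.056169×0.3987 + 0.361662×0.6013 = 0.239862
  M+4: 0.361662×0.3987 + 0.582169×0.6013 = 0.494253
  M+6: 0.582169×0.3987 = 0.232111
Scale to base peak (0.494253) = 100: 6.8 : 48.5 : 100.0 : 47.0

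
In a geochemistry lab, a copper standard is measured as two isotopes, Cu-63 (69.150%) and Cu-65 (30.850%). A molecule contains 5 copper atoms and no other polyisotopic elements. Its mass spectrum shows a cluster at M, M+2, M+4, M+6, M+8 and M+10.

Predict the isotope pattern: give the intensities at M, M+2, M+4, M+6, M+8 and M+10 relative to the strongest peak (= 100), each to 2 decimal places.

44.83 : 100.00 : 89.23 : 39.81 : 8.88 : 0.79

Expanding (0.69150 + 0.30850)^5:
P(M) = 0.69150^5 = 0.158111
P(M+2) = 5 × 0.69150^4 × 0.30850^1 = 0.352691
P(M+4) = 10 × 0.69150^3 × 0.30850^2 = 0.314693
P(M+6) = 10 × 0.69150^2 × 0.30850^3 = 0.140394
P(M+8) = 5 × 0.69150^1 × 0.30850^4 = 0.031317
P(M+10) = 0.30850^5 = 0.002794
The M+2 peak is largest (0.352691); scaling to 100 gives 44.83 : 100.00 : 89.23 : 39.81 : 8.88 : 0.79.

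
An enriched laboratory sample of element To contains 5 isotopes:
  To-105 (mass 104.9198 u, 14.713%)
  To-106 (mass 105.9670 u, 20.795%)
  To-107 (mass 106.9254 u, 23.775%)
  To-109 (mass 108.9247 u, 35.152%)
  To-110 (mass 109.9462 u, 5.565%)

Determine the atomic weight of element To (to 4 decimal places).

107.3019 u

Weight each isotope mass by its fractional abundance: 0.14713 × 104.9198 + 0.20795 × 105.9670 + 0.23775 × 106.9254 + 0.35152 × 108.9247 + 0.05565 × 109.9462
= 15.43685 + 22.03584 + 25.42151 + 38.28921 + 6.11851 = 107.30192 u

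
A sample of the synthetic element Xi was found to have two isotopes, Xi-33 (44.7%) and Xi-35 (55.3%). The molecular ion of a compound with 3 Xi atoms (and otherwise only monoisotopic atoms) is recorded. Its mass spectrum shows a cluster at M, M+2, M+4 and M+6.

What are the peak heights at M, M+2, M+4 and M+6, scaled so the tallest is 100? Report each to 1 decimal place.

21.8 : 80.8 : 100.0 : 41.2

The 3 Xi atoms are independent, so intensities follow the terms of (0.447 + 0.553)^3.
P(M) = 0.447^3 = 0.089315
P(M+2) = 3 × 0.447^2 × 0.553^1 = 0.331483
P(M+4) = 3 × 0.447^1 × 0.553^2 = 0.410090
P(M+6) = 0.553^3 = 0.169112
The M+4 peak is largest (0.410090); scaling to 100 gives 21.8 : 80.8 : 100.0 : 41.2.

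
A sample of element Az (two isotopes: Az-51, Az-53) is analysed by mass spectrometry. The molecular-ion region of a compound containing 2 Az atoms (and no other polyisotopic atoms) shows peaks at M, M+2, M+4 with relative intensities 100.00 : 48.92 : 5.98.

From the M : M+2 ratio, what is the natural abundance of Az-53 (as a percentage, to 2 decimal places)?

19.65%

Write p for the Az-51 fraction. I(M+2)/I(M) = [C(2,1)·p^1·(1−p)] / p^2 = 2·(1−p)/p = 48.92/100.00 = 0.4892
(1−p)/p = 0.4892/2 = 0.2446  ⇒  p = 1/(1 + 0.2446) = 0.8035
Az-51: 80.35%, Az-53: 19.65%.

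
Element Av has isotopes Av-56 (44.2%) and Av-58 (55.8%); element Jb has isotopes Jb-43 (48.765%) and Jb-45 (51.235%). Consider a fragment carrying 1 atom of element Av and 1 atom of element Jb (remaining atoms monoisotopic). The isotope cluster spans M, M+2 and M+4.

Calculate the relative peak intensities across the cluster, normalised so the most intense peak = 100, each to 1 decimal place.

Element Av pattern (n=1): 0.4420 : 0.5580
Element Jb pattern (n=1): 0.48765 : 0.51235
Convolve the two distributions (both contribute in 2-u steps):
  M: 0.4420×0.48765 = 0.215541
  M+2: 0.4420×0.51235 + 0.5580×0.48765 = 0.498567
  M+4: 0.5580×0.51235 = 0.285891
Scale to base peak (0.498567) = 100: 43.2 : 100.0 : 57.3

43.2 : 100.0 : 57.3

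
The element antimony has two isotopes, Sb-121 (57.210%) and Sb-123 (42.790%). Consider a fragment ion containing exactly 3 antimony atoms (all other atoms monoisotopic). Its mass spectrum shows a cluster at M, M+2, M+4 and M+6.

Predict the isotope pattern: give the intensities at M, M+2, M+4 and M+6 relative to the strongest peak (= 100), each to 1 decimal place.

44.6 : 100.0 : 74.8 : 18.6

Each Sb atom is independently Sb-121 (p = 0.57210) or Sb-123 (q = 0.42790); the cluster is the binomial expansion (p + q)^3.
P(M) = 0.57210^3 = 0.187247
P(M+2) = 3 × 0.57210^2 × 0.42790^1 = 0.420153
P(M+4) = 3 × 0.57210^1 × 0.42790^2 = 0.314252
P(M+6) = 0.42790^3 = 0.078348
The M+2 peak is largest (0.420153); scaling to 100 gives 44.6 : 100.0 : 74.8 : 18.6.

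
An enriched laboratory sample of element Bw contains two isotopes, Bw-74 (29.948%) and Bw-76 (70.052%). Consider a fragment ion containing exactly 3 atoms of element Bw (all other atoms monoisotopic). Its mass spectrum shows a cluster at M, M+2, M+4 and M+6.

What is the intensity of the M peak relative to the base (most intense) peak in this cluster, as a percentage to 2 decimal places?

(0.29948 + 0.70052)^3 gives M 0.0269, M+2 0.1885, M+4 0.4409, M+6 0.3438; the largest is M+4.
P(M+4) = C(3,2) × 0.29948^1 × 0.70052^2 = 3 × 0.29948 × 0.49072827 = 0.440890 (base)
P(M) = C(3,0) × 0.29948^3 × 0.70052^0 = 1 × 0.02685984 × 1.0000 = 0.026860
Relative intensity = 0.026860 / 0.440890 × 100 = 6.09

6.09%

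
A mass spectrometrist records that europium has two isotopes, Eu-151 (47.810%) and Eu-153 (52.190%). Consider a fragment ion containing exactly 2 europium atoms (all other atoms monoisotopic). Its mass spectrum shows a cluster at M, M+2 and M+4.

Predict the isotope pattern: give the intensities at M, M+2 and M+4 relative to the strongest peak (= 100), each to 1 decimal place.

45.8 : 100.0 : 54.6

Each Eu atom is independently Eu-151 (p = 0.47810) or Eu-153 (q = 0.52190); the cluster is the binomial expansion (p + q)^2.
P(M) = 0.47810^2 = 0.228580
P(M+2) = 2 × 0.47810^1 × 0.52190^1 = 0.499041
P(M+4) = 0.52190^2 = 0.272380
The M+2 peak is largest (0.499041); scaling to 100 gives 45.8 : 100.0 : 54.6.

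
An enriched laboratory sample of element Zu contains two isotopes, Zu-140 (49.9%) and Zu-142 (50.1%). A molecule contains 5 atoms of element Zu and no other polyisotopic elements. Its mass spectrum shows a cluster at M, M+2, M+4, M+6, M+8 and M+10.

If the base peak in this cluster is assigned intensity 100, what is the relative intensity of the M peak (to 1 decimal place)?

Binomial terms of (0.499 + 0.501)^5: M 0.0309, M+2 0.1553, M+4 0.3119, M+6 0.3131, M+8 0.1572, M+10 0.0316 → M+6 is the base peak.
P(M+6) = C(5,3) × 0.499^2 × 0.501^3 = 10 × 0.249001 × 0.1257515 = 0.313122 (base)
P(M) = C(5,0) × 0.499^5 × 0.501^0 = 1 × 0.03093875 × 1.0000 = 0.030939
Relative intensity = 0.030939 / 0.313122 × 100 = 9.9

9.9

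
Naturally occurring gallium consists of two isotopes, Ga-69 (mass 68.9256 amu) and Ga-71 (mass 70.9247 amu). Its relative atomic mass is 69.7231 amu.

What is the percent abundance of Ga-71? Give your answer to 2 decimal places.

39.89%

Writing the weighted mean with unknown fraction x of Ga-69:
68.9256·x + 70.9247·(1 − x) = 69.7231
(68.9256 − 70.9247)·x = 69.7231 − 70.9247
x = -1.2016 / -1.9991 = 0.60107 → 60.11% Ga-69, 39.89% Ga-71.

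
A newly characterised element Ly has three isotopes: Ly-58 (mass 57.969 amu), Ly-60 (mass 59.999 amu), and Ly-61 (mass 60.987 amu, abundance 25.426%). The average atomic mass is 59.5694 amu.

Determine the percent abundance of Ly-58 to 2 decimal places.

33.54%

Let x and y be the fractions of Ly-58 and Ly-60. Then x + y = 1 − 0.25426 = 0.74574 and 57.969x + 59.999y = 59.5694 − 0.25426×60.987 = 44.06284538.
Substituting: 57.969x + 59.999(0.74574 − x) = 44.06284538
(57.969 − 59.999)x = -0.68080888  ⇒  x = 0.33537, y = 0.41037
Ly-58: 33.54%, Ly-60: 41.04%.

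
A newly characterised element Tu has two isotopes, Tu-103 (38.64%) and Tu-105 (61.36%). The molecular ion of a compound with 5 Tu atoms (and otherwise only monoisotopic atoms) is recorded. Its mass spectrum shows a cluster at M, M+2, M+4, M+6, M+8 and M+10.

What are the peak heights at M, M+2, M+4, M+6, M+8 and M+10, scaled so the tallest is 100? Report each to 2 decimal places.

Each Tu atom is independently Tu-103 (p = 0.3864) or Tu-105 (q = 0.6136); the cluster is the binomial expansion (p + q)^5.
P(M) = 0.3864^5 = 0.008614
P(M+2) = 5 × 0.3864^4 × 0.6136^1 = 0.068392
P(M+4) = 10 × 0.3864^3 × 0.6136^2 = 0.217211
P(M+6) = 10 × 0.3864^2 × 0.6136^3 = 0.344929
P(M+8) = 5 × 0.3864^1 × 0.6136^4 = 0.273873
P(M+10) = 0.6136^5 = 0.086981
The M+6 peak is largest (0.344929); scaling to 100 gives 2.50 : 19.83 : 62.97 : 100.00 : 79.40 : 25.22.

2.50 : 19.83 : 62.97 : 100.00 : 79.40 : 25.22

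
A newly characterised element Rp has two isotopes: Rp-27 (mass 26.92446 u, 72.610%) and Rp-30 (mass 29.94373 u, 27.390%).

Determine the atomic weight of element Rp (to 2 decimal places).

Average mass = Σ (abundance × isotope mass) = 0.72610 × 26.92446 + 0.27390 × 29.94373
= 19.549850 + 8.201588 = 27.751438 u

27.75 u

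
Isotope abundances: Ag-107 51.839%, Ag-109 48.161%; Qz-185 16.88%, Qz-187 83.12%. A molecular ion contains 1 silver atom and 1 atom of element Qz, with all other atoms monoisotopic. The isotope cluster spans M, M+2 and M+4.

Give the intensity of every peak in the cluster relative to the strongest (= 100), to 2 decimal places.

17.08 : 100.00 : 78.16

Silver pattern (n=1): 0.51839 : 0.48161
Element Qz pattern (n=1): 0.1688 : 0.8312
Convolve the two distributions (both contribute in 2-u steps):
  M: 0.51839×0.1688 = 0.087504
  M+2: 0.51839×0.8312 + 0.48161×0.1688 = 0.512182
  M+4: 0.48161×0.8312 = 0.400314
Scale to base peak (0.512182) = 100: 17.08 : 100.00 : 78.16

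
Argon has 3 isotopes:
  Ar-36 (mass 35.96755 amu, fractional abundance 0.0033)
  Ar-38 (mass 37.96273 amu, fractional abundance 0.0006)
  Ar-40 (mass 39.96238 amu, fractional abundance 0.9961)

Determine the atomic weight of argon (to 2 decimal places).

Weight each isotope mass by its fractional abundance: 0.0033 × 35.96755 + 0.0006 × 37.96273 + 0.9961 × 39.96238
= 0.118693 + 0.022778 + 39.806527 = 39.947998 amu

39.95 amu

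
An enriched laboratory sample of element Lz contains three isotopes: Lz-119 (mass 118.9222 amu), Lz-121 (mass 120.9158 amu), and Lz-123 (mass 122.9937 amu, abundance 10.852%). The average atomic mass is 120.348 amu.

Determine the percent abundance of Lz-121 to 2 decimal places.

49.36%

The remaining 89.148% is split between Lz-119 (fraction x) and Lz-121 (fraction 0.89148 − x).
Substituting: 118.9222x + 120.9158(0.89148 − x) = 107.000723676
(118.9222 − 120.9158)x = -0.793293708  ⇒  x = 0.39792, y = 0.49356
Lz-119: 39.79%, Lz-121: 49.36%.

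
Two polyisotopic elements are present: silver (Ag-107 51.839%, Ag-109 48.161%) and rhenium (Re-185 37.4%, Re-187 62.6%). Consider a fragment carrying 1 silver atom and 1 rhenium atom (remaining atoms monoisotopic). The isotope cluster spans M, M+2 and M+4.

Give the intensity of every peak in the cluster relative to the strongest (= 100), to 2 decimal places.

Silver pattern (n=1): 0.51839 : 0.48161
Rhenium pattern (n=1): 0.3740 : 0.6260
Convolve the two distributions (both contribute in 2-u steps):
  M: 0.51839×0.3740 = 0.193878
  M+2: 0.51839×0.6260 + 0.48161×0.3740 = 0.504634
  M+4: 0.48161×0.6260 = 0.301488
Scale to base peak (0.504634) = 100: 38.42 : 100.00 : 59.74

38.42 : 100.00 : 59.74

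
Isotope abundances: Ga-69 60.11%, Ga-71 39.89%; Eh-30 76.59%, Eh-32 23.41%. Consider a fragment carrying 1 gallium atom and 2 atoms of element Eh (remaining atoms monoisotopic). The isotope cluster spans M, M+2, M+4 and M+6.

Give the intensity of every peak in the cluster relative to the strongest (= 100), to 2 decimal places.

78.44 : 100.00 : 39.15 : 4.86

Gallium pattern (n=1): 0.6011 : 0.3989
Element Eh pattern (n=2): 0.58660281 : 0.35859438 : 0.05480281
Convolve the two distributions (both contribute in 2-u steps):
  M: 0.6011×0.58660281 = 0.352607
  M+2: 0.6011×0.35859438 + 0.3989×0.58660281 = 0.449547
  M+4: 0.6011×0.05480281 + 0.3989×0.35859438 = 0.175985
  M+6: 0.3989×0.05480281 = 0.021861
Scale to base peak (0.449547) = 100: 78.44 : 100.00 : 39.15 : 4.86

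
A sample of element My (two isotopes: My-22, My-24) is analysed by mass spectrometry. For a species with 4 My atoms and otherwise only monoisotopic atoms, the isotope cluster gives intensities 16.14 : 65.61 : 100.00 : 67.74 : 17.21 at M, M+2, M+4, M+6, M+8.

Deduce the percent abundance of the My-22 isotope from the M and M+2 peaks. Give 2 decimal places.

49.60%

Write p for the My-22 fraction. I(M+2)/I(M) = [C(4,1)·p^3·(1−p)] / p^4 = 4·(1−p)/p = 65.61/16.14 = 4.0651
(1−p)/p = 4.0651/4 = 1.0163  ⇒  p = 1/(1 + 1.0163) = 0.4960
My-22: 49.60%, My-24: 50.40%.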